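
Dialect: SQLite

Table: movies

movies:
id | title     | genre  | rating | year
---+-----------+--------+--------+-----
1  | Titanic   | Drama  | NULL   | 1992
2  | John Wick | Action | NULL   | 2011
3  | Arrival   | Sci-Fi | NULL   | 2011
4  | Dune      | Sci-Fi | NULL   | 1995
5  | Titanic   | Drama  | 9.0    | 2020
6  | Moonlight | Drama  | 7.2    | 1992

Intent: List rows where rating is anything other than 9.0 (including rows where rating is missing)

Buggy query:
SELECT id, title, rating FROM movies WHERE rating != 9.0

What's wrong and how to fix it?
Bug: Inequality against NULL is unknown, not true; rows with NULL are dropped

Fix: Add an explicit OR rating IS NULL to include the missing-value rows

Corrected query:
SELECT id, title, rating FROM movies WHERE rating != 9.0 OR rating IS NULL

Result:
id | title     | rating
---+-----------+-------
1  | Titanic   | NULL  
2  | John Wick | NULL  
3  | Arrival   | NULL  
4  | Dune      | NULL  
6  | Moonlight | 7.2   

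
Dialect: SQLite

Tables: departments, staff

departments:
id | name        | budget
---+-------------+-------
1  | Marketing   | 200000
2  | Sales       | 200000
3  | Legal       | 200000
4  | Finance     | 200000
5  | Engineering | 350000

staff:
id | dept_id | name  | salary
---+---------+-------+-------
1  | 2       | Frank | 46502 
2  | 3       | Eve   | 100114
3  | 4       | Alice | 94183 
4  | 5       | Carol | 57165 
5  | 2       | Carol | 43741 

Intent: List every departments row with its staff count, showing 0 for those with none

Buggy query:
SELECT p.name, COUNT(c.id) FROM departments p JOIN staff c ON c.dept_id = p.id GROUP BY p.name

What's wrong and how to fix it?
Bug: An inner join excludes parents with zero children

Fix: Switch to LEFT JOIN to retain unmatched parent rows

Corrected query:
SELECT p.name, COUNT(c.id) FROM departments p LEFT JOIN staff c ON c.dept_id = p.id GROUP BY p.name

Result:
name        | COUNT(c.id)
------------+------------
Engineering | 1          
Finance     | 1          
Legal       | 1          
Marketing   | 0          
Sales       | 2          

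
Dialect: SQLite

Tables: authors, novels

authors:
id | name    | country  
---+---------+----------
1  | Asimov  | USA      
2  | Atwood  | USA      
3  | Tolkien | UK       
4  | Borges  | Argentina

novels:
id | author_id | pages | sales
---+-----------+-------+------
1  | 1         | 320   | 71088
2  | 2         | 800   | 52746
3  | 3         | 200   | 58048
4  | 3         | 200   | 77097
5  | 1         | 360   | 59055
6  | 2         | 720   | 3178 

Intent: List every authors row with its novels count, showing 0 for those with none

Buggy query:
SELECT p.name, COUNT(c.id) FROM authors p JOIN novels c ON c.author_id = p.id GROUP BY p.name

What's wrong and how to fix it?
Bug: INNER JOIN drops authors rows that have no matching novels rows

Fix: Use LEFT JOIN so parents without children still appear (COUNT(c.id) gives 0)

Corrected query:
SELECT p.name, COUNT(c.id) FROM authors p LEFT JOIN novels c ON c.author_id = p.id GROUP BY p.name

Result:
name    | COUNT(c.id)
--------+------------
Asimov  | 2          
Atwood  | 2          
Borges  | 0          
Tolkien | 2          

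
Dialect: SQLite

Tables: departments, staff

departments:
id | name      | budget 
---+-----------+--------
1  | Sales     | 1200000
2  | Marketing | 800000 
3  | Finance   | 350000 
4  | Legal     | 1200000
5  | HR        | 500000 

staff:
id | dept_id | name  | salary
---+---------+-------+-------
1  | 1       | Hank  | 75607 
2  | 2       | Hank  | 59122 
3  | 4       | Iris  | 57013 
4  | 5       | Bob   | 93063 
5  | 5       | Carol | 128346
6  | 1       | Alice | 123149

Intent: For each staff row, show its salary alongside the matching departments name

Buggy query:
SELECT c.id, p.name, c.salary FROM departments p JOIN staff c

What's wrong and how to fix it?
Bug: JOIN with no ON clause produces a cartesian product; every staff row pairs with every departments row

Fix: Specify the join condition linking the foreign key to the parent id

Corrected query:
SELECT c.id, p.name, c.salary FROM departments p JOIN staff c ON c.dept_id = p.id

Result:
id | name      | salary
---+-----------+-------
1  | Sales     | 75607 
2  | Marketing | 59122 
3  | Legal     | 57013 
4  | HR        | 93063 
5  | HR        | 128346
6  | Sales     | 123149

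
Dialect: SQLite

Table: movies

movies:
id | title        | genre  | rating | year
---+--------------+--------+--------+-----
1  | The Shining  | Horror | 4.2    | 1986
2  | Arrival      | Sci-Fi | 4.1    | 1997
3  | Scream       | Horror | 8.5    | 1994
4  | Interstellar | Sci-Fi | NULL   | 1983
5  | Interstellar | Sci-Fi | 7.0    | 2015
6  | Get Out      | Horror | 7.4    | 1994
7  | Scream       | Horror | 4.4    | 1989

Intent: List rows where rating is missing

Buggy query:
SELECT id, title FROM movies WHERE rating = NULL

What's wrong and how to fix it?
Bug: Comparing to NULL with '=' never matches; NULL = NULL is unknown, not true

Fix: Replace '= NULL' with 'IS NULL'

Corrected query:
SELECT id, title FROM movies WHERE rating IS NULL

Result:
id | title       
---+-------------
4  | Interstellar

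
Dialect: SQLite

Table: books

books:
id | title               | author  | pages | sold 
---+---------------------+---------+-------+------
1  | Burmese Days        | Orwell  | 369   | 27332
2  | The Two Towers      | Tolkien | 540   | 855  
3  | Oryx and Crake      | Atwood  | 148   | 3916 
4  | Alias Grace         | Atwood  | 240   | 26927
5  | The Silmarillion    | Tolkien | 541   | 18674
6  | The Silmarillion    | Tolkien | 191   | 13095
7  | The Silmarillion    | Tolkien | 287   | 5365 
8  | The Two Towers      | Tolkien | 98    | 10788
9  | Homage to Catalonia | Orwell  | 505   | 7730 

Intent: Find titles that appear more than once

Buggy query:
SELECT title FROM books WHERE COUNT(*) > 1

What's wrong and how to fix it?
Bug: COUNT(*) is an aggregate and cannot be used in WHERE

Fix: GROUP BY title, then filter groups with HAVING COUNT(*) > 1

Corrected query:
SELECT title FROM books GROUP BY title HAVING COUNT(*) > 1

Result:
title           
----------------
The Silmarillion
The Two Towers  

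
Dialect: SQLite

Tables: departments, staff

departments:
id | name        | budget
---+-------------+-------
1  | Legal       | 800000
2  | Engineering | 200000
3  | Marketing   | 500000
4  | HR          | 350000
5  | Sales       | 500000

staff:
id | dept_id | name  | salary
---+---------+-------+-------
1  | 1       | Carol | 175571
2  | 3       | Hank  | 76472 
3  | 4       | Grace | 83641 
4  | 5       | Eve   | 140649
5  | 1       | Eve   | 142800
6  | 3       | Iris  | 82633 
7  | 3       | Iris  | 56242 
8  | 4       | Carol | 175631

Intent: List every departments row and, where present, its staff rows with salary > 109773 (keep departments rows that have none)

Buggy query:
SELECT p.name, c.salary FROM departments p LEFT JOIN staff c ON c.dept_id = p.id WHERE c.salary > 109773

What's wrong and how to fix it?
Bug: A WHERE condition on the right-hand table after LEFT JOIN drops unmatched parents

Fix: Put 'c.salary > 109773' in the JOIN's ON clause instead of WHERE

Corrected query:
SELECT p.name, c.salary FROM departments p LEFT JOIN staff c ON c.dept_id = p.id AND c.salary > 109773

Result:
name        | salary
------------+-------
Legal       | 142800
Legal       | 175571
Engineering | NULL  
Marketing   | NULL  
HR          | 175631
Sales       | 140649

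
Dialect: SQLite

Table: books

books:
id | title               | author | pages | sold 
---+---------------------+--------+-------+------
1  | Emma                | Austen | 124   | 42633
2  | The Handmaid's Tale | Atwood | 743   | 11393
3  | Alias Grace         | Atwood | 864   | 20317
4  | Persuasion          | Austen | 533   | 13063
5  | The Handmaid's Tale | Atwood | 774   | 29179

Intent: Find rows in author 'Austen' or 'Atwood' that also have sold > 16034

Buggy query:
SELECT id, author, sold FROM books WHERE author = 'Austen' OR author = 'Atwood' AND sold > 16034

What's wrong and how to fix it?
Bug: Without parentheses, AND is evaluated before OR, so the sold filter only applies to the 'Atwood' branch

Fix: Group the OR with parentheses (or use IN), then AND the threshold

Corrected query:
SELECT id, author, sold FROM books WHERE (author = 'Austen' OR author = 'Atwood') AND sold > 16034

Result:
id | author | sold 
---+--------+------
1  | Austen | 42633
3  | Atwood | 20317
5  | Atwood | 29179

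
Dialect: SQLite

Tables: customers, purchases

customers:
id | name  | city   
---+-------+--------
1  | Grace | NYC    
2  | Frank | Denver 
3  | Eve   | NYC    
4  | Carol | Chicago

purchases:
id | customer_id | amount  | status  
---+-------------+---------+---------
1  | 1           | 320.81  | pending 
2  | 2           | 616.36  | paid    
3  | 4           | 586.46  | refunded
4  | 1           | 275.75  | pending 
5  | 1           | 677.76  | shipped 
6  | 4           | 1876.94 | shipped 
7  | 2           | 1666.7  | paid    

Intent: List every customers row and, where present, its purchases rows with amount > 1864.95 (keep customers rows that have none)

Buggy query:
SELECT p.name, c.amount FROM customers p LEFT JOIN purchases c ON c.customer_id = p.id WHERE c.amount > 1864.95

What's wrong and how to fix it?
Bug: A WHERE condition on the right-hand table after LEFT JOIN drops unmatched parents

Fix: Move the right-table condition into the ON clause so unmatched parents are kept

Corrected query:
SELECT p.name, c.amount FROM customers p LEFT JOIN purchases c ON c.customer_id = p.id AND c.amount > 1864.95

Result:
name  | amount 
------+--------
Grace | NULL   
Frank | NULL   
Eve   | NULL   
Carol | 1876.94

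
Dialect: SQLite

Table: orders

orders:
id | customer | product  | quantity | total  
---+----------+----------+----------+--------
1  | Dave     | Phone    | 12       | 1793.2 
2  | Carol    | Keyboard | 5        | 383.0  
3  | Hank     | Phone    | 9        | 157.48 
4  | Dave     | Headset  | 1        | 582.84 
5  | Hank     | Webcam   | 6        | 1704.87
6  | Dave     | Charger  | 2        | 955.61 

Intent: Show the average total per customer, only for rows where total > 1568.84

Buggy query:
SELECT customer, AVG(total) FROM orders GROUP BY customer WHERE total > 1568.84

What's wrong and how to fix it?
Bug: WHERE cannot follow GROUP BY

Fix: Place WHERE between FROM and GROUP BY

Corrected query:
SELECT customer, AVG(total) FROM orders WHERE total > 1568.84 GROUP BY customer

Result:
customer | AVG(total)
---------+-----------
Dave     | 1793.2    
Hank     | 1704.87   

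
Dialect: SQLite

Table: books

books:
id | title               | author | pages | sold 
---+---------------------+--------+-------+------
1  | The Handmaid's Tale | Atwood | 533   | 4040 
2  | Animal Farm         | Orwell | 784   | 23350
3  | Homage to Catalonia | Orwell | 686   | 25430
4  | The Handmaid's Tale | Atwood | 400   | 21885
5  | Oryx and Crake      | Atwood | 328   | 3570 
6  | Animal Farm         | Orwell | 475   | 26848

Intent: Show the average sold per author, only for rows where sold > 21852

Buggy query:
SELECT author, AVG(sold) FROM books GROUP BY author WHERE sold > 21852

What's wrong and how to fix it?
Bug: Row-level WHERE must come before GROUP BY in the clause order

Fix: Place WHERE between FROM and GROUP BY

Corrected query:
SELECT author, AVG(sold) FROM books WHERE sold > 21852 GROUP BY author

Result:
author | AVG(sold)   
-------+-------------
Atwood | 21885       
Orwell | 25209.333333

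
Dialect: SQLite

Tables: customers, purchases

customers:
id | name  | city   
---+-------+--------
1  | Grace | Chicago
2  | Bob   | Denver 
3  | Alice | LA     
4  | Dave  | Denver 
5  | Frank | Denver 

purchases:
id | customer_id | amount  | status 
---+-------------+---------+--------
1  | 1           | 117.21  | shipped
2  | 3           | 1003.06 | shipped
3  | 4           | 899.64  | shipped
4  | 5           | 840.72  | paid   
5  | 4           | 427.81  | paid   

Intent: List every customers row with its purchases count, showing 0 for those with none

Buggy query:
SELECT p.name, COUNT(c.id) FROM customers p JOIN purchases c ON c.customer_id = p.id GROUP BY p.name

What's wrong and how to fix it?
Bug: An inner join excludes parents with zero children

Fix: Switch to LEFT JOIN to retain unmatched parent rows

Corrected query:
SELECT p.name, COUNT(c.id) FROM customers p LEFT JOIN purchases c ON c.customer_id = p.id GROUP BY p.name

Result:
name  | COUNT(c.id)
------+------------
Alice | 1          
Bob   | 0          
Dave  | 2          
Frank | 1          
Grace | 1          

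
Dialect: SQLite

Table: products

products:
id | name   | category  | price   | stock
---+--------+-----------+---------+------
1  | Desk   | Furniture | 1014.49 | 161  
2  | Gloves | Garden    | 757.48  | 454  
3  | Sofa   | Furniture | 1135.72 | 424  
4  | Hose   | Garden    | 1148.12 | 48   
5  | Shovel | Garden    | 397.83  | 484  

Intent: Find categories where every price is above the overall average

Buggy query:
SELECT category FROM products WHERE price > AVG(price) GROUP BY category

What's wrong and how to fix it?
Bug: WHERE evaluates per row before aggregation, so AVG() is unavailable

Fix: Use a subquery for AVG and a HAVING MIN(...) filter so the condition holds for every row in the group

Corrected query:
SELECT category FROM products GROUP BY category HAVING MIN(price) > (SELECT AVG(price) FROM products)

Result:
category 
---------
Furniture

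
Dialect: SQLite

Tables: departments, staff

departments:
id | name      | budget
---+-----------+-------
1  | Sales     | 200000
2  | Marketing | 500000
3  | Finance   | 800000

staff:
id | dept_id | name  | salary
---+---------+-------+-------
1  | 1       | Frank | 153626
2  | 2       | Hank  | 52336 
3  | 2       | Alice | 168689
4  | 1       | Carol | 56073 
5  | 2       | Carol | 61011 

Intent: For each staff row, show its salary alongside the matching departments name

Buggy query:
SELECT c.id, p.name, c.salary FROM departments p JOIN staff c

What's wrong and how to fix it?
Bug: JOIN with no ON clause produces a cartesian product; every staff row pairs with every departments row

Fix: Specify the join condition linking the foreign key to the parent id

Corrected query:
SELECT c.id, p.name, c.salary FROM departments p JOIN staff c ON c.dept_id = p.id

Result:
id | name      | salary
---+-----------+-------
1  | Sales     | 153626
2  | Marketing | 52336 
3  | Marketing | 168689
4  | Sales     | 56073 
5  | Marketing | 61011 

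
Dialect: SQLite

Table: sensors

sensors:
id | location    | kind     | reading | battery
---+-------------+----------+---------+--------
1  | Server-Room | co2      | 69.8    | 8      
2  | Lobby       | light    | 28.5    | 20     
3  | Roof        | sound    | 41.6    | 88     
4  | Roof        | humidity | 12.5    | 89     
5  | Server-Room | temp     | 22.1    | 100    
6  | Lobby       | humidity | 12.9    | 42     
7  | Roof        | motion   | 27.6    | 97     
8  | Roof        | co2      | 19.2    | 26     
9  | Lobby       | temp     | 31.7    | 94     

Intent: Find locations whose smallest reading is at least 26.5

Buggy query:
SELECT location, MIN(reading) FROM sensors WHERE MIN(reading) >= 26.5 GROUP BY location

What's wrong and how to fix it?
Bug: MIN() in WHERE is a misuse of aggregate

Fix: Replace WHERE with HAVING after the GROUP BY

Corrected query:
SELECT location, MIN(reading) FROM sensors GROUP BY location HAVING MIN(reading) >= 26.5

Result:
(no rows)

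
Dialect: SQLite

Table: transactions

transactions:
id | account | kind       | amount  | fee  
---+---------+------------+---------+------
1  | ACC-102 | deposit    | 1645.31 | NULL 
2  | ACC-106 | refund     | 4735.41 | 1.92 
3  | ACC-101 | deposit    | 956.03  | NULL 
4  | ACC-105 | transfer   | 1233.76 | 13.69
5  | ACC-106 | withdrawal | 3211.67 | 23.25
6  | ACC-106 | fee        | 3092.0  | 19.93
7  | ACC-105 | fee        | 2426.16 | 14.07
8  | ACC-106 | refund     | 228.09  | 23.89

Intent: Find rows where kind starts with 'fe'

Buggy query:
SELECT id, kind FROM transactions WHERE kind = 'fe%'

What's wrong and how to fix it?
Bug: '=' compares the literal string including the % character; pattern matching needs LIKE

Fix: Replace '=' with LIKE so 'fe%' is treated as a pattern

Corrected query:
SELECT id, kind FROM transactions WHERE kind LIKE 'fe%'

Result:
id | kind
---+-----
6  | fee 
7  | fee 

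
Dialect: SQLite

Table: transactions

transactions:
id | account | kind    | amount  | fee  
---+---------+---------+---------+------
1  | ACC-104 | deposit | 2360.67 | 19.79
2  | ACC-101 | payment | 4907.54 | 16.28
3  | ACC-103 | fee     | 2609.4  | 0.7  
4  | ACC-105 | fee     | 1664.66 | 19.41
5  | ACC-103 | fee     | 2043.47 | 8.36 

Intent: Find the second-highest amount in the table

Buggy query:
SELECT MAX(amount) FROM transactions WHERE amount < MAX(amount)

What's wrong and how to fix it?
Bug: MAX(amount) on the right of the comparison is an aggregate-in-WHERE error

Fix: Compute the overall MAX in a subquery, then take MAX of rows below it

Corrected query:
SELECT MAX(amount) FROM transactions WHERE amount < (SELECT MAX(amount) FROM transactions)

Result:
MAX(amount)
-----------
2609.4     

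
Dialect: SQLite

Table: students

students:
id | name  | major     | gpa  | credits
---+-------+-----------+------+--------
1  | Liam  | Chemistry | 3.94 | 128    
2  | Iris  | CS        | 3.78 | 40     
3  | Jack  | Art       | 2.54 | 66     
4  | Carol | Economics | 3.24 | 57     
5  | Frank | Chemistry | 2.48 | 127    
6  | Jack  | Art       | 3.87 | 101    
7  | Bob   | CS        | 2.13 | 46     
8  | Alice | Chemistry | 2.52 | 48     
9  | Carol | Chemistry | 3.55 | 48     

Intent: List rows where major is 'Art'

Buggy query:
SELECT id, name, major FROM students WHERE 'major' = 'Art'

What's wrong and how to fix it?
Bug: 'major' in single quotes is a string literal, not the column; the comparison is literal-vs-literal and never true

Fix: Remove the quotes around the column name (or use double quotes for an identifier)

Corrected query:
SELECT id, name, major FROM students WHERE major = 'Art'

Result:
id | name | major
---+------+------
3  | Jack | Art  
6  | Jack | Art  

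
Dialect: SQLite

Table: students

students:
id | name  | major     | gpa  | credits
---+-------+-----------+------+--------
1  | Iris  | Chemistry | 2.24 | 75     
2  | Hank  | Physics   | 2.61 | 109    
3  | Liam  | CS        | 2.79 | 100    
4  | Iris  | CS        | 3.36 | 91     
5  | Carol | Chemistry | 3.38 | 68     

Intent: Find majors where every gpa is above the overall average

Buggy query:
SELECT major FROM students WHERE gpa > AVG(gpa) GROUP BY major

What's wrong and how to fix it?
Bug: AVG() is an aggregate; it can't sit directly in WHERE

Fix: Use a subquery for AVG and a HAVING MIN(...) filter so the condition holds for every row in the group

Corrected query:
SELECT major FROM students GROUP BY major HAVING MIN(gpa) > (SELECT AVG(gpa) FROM students)

Result:
(no rows)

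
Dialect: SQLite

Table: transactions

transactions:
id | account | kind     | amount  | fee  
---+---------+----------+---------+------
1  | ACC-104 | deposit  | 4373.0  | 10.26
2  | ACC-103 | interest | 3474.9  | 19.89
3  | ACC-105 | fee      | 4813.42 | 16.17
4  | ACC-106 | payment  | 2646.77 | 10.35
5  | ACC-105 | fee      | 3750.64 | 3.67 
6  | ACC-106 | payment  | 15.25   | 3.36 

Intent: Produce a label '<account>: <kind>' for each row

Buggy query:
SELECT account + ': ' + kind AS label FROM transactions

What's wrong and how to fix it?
Bug: SQLite uses || for string concatenation; + coerces text to numbers (yielding 0)

Fix: Replace + with || to concatenate text

Corrected query:
SELECT account || ': ' || kind AS label FROM transactions

Result:
label            
-----------------
ACC-104: deposit 
ACC-103: interest
ACC-105: fee     
ACC-106: payment 
ACC-105: fee     
ACC-106: payment 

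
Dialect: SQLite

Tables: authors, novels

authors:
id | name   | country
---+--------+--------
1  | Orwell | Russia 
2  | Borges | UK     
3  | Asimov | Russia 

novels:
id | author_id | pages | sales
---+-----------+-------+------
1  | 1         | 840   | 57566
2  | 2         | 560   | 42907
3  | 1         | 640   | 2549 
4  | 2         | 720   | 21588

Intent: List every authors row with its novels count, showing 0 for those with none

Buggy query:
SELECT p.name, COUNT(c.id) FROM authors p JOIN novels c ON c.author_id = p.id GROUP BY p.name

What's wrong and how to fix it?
Bug: INNER JOIN drops authors rows that have no matching novels rows

Fix: Use LEFT JOIN so parents without children still appear (COUNT(c.id) gives 0)

Corrected query:
SELECT p.name, COUNT(c.id) FROM authors p LEFT JOIN novels c ON c.author_id = p.id GROUP BY p.name

Result:
name   | COUNT(c.id)
-------+------------
Asimov | 0          
Borges | 2          
Orwell | 2          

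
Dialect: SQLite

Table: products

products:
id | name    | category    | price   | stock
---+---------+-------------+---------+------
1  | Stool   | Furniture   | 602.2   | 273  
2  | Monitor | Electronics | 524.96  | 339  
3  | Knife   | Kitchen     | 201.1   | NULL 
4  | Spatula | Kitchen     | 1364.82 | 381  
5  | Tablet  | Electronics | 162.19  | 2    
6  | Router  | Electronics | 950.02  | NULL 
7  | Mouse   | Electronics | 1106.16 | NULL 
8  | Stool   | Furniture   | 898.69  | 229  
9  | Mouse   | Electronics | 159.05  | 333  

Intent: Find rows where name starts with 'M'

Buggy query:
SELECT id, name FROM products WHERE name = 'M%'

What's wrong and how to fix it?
Bug: '=' compares the literal string including the % character; pattern matching needs LIKE

Fix: Replace '=' with LIKE so 'M%' is treated as a pattern

Corrected query:
SELECT id, name FROM products WHERE name LIKE 'M%'

Result:
id | name   
---+--------
2  | Monitor
7  | Mouse  
9  | Mouse  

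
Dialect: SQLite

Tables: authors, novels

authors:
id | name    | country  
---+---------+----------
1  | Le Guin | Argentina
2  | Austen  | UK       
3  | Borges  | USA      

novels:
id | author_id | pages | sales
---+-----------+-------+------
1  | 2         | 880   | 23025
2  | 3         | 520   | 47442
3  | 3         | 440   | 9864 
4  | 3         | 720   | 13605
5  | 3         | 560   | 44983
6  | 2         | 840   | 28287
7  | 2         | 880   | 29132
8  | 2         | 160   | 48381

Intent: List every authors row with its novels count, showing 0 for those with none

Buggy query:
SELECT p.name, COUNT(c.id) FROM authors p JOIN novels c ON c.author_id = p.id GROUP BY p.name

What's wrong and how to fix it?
Bug: INNER JOIN drops authors rows that have no matching novels rows

Fix: Switch to LEFT JOIN to retain unmatched parent rows

Corrected query:
SELECT p.name, COUNT(c.id) FROM authors p LEFT JOIN novels c ON c.author_id = p.id GROUP BY p.name

Result:
name    | COUNT(c.id)
--------+------------
Austen  | 4          
Borges  | 4          
Le Guin | 0          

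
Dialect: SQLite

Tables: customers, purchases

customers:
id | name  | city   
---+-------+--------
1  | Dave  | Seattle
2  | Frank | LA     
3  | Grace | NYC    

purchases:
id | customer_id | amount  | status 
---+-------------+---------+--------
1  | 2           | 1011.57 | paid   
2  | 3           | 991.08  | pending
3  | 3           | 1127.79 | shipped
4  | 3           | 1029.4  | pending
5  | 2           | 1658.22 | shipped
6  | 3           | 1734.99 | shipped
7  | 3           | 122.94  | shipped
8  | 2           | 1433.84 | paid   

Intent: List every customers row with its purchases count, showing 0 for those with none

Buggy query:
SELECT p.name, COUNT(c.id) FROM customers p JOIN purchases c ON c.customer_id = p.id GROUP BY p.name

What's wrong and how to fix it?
Bug: An inner join excludes parents with zero children

Fix: Use LEFT JOIN so parents without children still appear (COUNT(c.id) gives 0)

Corrected query:
SELECT p.name, COUNT(c.id) FROM customers p LEFT JOIN purchases c ON c.customer_id = p.id GROUP BY p.name

Result:
name  | COUNT(c.id)
------+------------
Dave  | 0          
Frank | 3          
Grace | 5          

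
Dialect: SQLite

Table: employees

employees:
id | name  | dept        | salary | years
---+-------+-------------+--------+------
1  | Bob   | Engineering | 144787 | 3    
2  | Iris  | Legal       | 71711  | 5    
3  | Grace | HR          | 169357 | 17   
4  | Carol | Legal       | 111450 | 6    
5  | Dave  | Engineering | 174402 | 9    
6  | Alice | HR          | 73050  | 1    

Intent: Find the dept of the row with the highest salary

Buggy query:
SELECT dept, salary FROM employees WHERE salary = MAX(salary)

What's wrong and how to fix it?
Bug: WHERE is evaluated per row; an aggregate over the whole table isn't defined there

Fix: Use a subquery: WHERE salary = (SELECT MAX(salary) FROM employees)

Corrected query:
SELECT dept, salary FROM employees WHERE salary = (SELECT MAX(salary) FROM employees)

Result:
dept        | salary
------------+-------
Engineering | 174402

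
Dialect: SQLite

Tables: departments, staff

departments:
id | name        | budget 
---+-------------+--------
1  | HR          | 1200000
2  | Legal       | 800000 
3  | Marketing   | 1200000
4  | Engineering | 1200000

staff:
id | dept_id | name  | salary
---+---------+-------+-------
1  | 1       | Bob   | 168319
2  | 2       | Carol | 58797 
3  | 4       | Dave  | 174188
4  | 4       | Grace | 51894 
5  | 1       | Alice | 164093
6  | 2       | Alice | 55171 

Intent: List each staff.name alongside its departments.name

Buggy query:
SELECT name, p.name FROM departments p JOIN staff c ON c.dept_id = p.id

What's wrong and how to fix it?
Bug: 'name' exists in both joined tables, so the database can't tell which one is meant

Fix: Qualify the column with its table alias (c.name)

Corrected query:
SELECT c.name, p.name FROM departments p JOIN staff c ON c.dept_id = p.id

Result:
name  | name       
------+------------
Bob   | HR         
Carol | Legal      
Dave  | Engineering
Grace | Engineering
Alice | HR         
Alice | Legal      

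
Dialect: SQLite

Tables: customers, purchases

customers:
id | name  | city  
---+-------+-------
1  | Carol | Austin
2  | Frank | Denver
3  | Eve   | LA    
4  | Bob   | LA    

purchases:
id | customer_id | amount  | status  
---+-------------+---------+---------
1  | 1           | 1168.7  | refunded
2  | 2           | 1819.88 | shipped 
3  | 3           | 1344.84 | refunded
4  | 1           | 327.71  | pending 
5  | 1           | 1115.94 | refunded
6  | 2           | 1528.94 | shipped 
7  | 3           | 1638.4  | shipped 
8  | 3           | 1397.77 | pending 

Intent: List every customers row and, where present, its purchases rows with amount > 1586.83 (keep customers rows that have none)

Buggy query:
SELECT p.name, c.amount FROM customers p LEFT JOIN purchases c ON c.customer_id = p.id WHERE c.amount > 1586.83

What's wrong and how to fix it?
Bug: Filtering c.amount in WHERE discards the NULL rows produced by LEFT JOIN, turning it into an inner join

Fix: Put 'c.amount > 1586.83' in the JOIN's ON clause instead of WHERE

Corrected query:
SELECT p.name, c.amount FROM customers p LEFT JOIN purchases c ON c.customer_id = p.id AND c.amount > 1586.83

Result:
name  | amount 
------+--------
Carol | NULL   
Frank | 1819.88
Eve   | 1638.4 
Bob   | NULL   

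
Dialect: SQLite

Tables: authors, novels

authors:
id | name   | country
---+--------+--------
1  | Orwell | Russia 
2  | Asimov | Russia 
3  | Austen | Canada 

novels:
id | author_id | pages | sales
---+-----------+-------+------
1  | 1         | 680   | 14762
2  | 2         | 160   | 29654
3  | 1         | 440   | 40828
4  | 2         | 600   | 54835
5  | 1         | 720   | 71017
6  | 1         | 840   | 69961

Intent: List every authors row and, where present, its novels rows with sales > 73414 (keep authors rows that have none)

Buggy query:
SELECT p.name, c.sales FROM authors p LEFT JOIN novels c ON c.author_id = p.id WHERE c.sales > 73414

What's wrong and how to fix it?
Bug: A WHERE condition on the right-hand table after LEFT JOIN drops unmatched parents

Fix: Put 'c.sales > 73414' in the JOIN's ON clause instead of WHERE

Corrected query:
SELECT p.name, c.sales FROM authors p LEFT JOIN novels c ON c.author_id = p.id AND c.sales > 73414

Result:
name   | sales
-------+------
Orwell | NULL 
Asimov | NULL 
Austen | NULL 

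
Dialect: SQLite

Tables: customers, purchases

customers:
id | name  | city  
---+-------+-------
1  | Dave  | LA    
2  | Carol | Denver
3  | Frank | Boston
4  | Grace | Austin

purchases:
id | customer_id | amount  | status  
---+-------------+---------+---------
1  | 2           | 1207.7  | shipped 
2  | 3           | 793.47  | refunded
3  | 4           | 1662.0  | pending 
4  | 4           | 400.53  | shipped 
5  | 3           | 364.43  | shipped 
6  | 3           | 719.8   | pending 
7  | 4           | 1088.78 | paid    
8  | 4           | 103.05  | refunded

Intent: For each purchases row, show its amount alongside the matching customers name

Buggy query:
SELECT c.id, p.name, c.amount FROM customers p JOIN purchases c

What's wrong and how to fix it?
Bug: Missing join condition: each purchases row is matched to all customers rows instead of just its own

Fix: Specify the join condition linking the foreign key to the parent id

Corrected query:
SELECT c.id, p.name, c.amount FROM customers p JOIN purchases c ON c.customer_id = p.id

Result:
id | name  | amount 
---+-------+--------
1  | Carol | 1207.7 
2  | Frank | 793.47 
3  | Grace | 1662   
4  | Grace | 400.53 
5  | Frank | 364.43 
6  | Frank | 719.8  
7  | Grace | 1088.78
8  | Grace | 103.05 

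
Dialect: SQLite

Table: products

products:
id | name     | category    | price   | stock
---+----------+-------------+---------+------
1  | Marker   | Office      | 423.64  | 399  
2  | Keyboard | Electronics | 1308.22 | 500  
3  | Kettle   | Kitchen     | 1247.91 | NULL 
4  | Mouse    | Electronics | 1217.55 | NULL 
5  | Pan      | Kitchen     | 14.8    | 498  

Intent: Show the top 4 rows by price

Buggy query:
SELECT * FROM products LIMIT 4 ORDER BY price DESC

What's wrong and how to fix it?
Bug: LIMIT must come after ORDER BY

Fix: Swap the clauses: ORDER BY first, then LIMIT

Corrected query:
SELECT * FROM products ORDER BY price DESC LIMIT 4

Result:
id | name     | category    | price   | stock
---+----------+-------------+---------+------
2  | Keyboard | Electronics | 1308.22 | 500  
3  | Kettle   | Kitchen     | 1247.91 | NULL 
4  | Mouse    | Electronics | 1217.55 | NULL 
1  | Marker   | Office      | 423.64  | 399  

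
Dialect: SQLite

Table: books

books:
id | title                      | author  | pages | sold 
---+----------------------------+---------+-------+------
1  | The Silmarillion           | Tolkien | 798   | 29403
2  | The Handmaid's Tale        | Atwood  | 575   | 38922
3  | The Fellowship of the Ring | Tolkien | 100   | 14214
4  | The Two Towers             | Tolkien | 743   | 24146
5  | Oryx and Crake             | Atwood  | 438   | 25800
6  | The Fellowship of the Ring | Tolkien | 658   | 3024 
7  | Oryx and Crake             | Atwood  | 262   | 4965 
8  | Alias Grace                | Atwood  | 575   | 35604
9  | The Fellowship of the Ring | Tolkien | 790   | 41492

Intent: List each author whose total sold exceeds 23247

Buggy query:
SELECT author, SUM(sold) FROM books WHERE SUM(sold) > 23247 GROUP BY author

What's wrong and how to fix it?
Bug: WHERE runs before GROUP BY, so aggregates aren't available there

Fix: Move the aggregate condition to a HAVING clause

Corrected query:
SELECT author, SUM(sold) FROM books GROUP BY author HAVING SUM(sold) > 23247

Result:
author  | SUM(sold)
--------+----------
Atwood  | 105291   
Tolkien | 112279   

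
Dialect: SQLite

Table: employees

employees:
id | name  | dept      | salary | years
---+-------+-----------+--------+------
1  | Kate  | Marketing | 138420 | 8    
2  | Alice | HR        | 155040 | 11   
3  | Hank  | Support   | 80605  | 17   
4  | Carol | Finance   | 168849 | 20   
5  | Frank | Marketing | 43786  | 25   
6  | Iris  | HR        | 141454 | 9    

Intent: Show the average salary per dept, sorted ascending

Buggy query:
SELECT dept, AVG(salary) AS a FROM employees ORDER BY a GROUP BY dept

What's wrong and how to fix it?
Bug: GROUP BY must precede ORDER BY

Fix: Move ORDER BY to the end, after GROUP BY

Corrected query:
SELECT dept, AVG(salary) AS a FROM employees GROUP BY dept ORDER BY a

Result:
dept      | a     
----------+-------
Support   | 80605 
Marketing | 91103 
HR        | 148247
Finance   | 168849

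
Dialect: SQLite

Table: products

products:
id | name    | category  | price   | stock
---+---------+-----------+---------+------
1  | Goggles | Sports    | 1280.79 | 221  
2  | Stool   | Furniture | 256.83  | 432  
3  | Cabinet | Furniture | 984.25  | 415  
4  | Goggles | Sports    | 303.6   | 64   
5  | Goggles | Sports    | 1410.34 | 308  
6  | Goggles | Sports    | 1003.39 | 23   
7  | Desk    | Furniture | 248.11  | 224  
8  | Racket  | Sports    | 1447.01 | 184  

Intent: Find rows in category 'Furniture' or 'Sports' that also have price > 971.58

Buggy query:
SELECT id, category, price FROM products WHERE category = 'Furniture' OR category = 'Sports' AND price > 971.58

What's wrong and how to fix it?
Bug: Without parentheses, AND is evaluated before OR, so the price filter only applies to the 'Sports' branch

Fix: Group the OR with parentheses (or use IN), then AND the threshold

Corrected query:
SELECT id, category, price FROM products WHERE (category = 'Furniture' OR category = 'Sports') AND price > 971.58

Result:
id | category  | price  
---+-----------+--------
1  | Sports    | 1280.79
3  | Furniture | 984.25 
5  | Sports    | 1410.34
6  | Sports    | 1003.39
8  | Sports    | 1447.01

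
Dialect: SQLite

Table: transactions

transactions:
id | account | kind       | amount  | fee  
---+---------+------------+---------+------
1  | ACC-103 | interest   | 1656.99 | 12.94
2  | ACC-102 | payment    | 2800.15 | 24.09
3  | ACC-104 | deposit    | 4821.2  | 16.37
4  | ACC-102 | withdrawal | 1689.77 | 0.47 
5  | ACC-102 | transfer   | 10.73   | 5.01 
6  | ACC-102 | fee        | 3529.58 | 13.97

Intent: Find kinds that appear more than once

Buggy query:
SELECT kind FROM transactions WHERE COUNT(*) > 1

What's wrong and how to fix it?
Bug: COUNT(*) is an aggregate and cannot be used in WHERE

Fix: Group first, then use HAVING for the count condition

Corrected query:
SELECT kind FROM transactions GROUP BY kind HAVING COUNT(*) > 1

Result:
(no rows)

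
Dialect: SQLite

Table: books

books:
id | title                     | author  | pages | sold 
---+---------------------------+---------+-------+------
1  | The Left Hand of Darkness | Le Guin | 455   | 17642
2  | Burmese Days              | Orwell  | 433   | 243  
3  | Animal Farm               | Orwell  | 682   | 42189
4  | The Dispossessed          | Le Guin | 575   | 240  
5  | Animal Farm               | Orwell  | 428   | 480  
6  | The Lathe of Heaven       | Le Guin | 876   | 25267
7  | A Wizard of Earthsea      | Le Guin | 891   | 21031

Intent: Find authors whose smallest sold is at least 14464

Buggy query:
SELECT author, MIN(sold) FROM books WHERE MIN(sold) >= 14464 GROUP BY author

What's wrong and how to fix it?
Bug: MIN() in WHERE is a misuse of aggregate

Fix: Use HAVING for the per-group MIN condition

Corrected query:
SELECT author, MIN(sold) FROM books GROUP BY author HAVING MIN(sold) >= 14464

Result:
(no rows)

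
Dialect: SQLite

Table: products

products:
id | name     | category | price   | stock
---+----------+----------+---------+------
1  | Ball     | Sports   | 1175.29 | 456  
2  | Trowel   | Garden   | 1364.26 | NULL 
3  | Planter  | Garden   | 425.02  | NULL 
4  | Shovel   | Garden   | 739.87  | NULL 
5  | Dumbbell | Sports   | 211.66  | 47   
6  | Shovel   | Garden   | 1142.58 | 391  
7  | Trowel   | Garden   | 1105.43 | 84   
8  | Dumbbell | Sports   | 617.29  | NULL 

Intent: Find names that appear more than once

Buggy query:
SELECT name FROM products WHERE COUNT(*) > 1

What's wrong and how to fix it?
Bug: COUNT(*) is an aggregate and cannot be used in WHERE

Fix: Group first, then use HAVING for the count condition

Corrected query:
SELECT name FROM products GROUP BY name HAVING COUNT(*) > 1

Result:
name    
--------
Dumbbell
Shovel  
Trowel  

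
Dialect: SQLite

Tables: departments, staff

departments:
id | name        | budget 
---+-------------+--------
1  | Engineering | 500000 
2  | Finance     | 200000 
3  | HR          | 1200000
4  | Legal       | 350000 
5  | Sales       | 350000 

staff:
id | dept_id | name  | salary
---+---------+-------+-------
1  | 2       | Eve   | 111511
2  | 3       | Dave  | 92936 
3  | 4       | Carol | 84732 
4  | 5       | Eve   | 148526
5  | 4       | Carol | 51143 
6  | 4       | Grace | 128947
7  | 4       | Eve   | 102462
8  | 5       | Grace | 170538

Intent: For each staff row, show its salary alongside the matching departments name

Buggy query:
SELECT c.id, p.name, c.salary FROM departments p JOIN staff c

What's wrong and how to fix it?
Bug: Missing join condition: each staff row is matched to all departments rows instead of just its own

Fix: Specify the join condition linking the foreign key to the parent id

Corrected query:
SELECT c.id, p.name, c.salary FROM departments p JOIN staff c ON c.dept_id = p.id

Result:
id | name    | salary
---+---------+-------
1  | Finance | 111511
2  | HR      | 92936 
3  | Legal   | 84732 
4  | Sales   | 148526
5  | Legal   | 51143 
6  | Legal   | 128947
7  | Legal   | 102462
8  | Sales   | 170538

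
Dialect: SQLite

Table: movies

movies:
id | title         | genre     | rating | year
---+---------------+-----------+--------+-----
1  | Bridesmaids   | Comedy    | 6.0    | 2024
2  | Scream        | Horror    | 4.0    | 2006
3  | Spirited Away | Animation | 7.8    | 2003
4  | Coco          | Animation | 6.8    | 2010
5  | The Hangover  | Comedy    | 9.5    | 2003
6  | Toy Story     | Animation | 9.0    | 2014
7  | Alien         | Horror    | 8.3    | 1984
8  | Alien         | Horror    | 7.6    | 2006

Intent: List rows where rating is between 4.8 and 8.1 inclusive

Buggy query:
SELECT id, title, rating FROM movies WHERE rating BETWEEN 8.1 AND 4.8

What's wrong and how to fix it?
Bug: BETWEEN expects the lower bound first; with 8.1 AND 4.8 the range is empty

Fix: Write BETWEEN 4.8 AND 8.1

Corrected query:
SELECT id, title, rating FROM movies WHERE rating BETWEEN 4.8 AND 8.1

Result:
id | title         | rating
---+---------------+-------
1  | Bridesmaids   | 6     
3  | Spirited Away | 7.8   
4  | Coco          | 6.8   
8  | Alien         | 7.6   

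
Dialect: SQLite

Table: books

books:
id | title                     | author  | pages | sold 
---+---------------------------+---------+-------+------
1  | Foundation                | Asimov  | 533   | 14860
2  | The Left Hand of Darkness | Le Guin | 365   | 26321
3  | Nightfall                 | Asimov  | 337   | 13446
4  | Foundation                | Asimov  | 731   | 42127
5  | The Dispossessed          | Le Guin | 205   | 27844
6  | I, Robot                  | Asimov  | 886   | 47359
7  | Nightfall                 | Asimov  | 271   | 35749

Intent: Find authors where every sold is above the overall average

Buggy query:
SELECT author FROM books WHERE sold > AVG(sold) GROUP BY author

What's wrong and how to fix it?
Bug: AVG() is an aggregate; it can't sit directly in WHERE

Fix: Compute the overall average in a scalar subquery and compare each group's MIN against it in HAVING

Corrected query:
SELECT author FROM books GROUP BY author HAVING MIN(sold) > (SELECT AVG(sold) FROM books)

Result:
(no rows)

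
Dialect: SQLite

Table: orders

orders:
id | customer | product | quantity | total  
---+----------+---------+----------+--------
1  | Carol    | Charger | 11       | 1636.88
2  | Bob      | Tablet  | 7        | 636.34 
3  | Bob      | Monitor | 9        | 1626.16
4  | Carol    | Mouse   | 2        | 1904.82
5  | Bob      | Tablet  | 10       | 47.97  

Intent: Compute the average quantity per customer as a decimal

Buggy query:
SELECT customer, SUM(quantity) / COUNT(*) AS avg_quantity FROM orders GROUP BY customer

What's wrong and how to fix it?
Bug: SUM(quantity) and COUNT(*) are both integers; the division truncates the fractional part

Fix: Cast one side to REAL so the division keeps the fractional part

Corrected query:
SELECT customer, SUM(quantity) * 1.0 / COUNT(*) AS avg_quantity FROM orders GROUP BY customer

Result:
customer | avg_quantity
---------+-------------
Bob      | 8.666667    
Carol    | 6.5         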